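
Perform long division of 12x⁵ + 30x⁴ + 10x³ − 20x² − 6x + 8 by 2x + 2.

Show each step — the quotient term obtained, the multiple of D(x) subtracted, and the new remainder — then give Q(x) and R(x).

Q(x) = 6x⁴ + 9x³ − 4x² − 6x + 3; R(x) = 2

Step 1: lead(12x⁵ + 30x⁴ + 10x³ − 20x² − 6x + 8) ÷ lead(D) = 12x⁵ ÷ 2x = 6x⁴. Subtract (6x⁴)·D = 12x⁵ + 12x⁴. Remainder: 18x⁴ + 10x³ − 20x² − 6x + 8.
Step 2: lead(18x⁴ + 10x³ − 20x² − 6x + 8) ÷ lead(D) = 18x⁴ ÷ 2x = 9x³. Subtract (9x³)·D = 18x⁴ + 18x³. Remainder: −8x³ − 20x² − 6x + 8.
Step 3: lead(−8x³ − 20x² − 6x + 8) ÷ lead(D) = −8x³ ÷ 2x = −4x². Subtract (−4x²)·D = −8x³ − 8x². Remainder: −12x² − 6x + 8.
Step 4: lead(−12x² − 6x + 8) ÷ lead(D) = −12x² ÷ 2x = −6x. Subtract (−6x)·D = −12x² − 12x. Remainder: 6x + 8.
Step 5: lead(6x + 8) ÷ lead(D) = 6x ÷ 2x = 3. Subtract (3)·D = 6x + 6. Remainder: 2.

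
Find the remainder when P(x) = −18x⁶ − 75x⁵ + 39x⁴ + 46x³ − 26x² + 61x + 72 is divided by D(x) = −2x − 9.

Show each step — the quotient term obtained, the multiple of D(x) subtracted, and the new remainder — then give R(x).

R(x) = 0

Step 1: lead(−18x⁶ − 75x⁵ + 39x⁴ + 46x³ − 26x² + 61x + 72) ÷ lead(D) = −18x⁶ ÷ −2x = 9x⁵. Subtract (9x⁵)·D = −18x⁶ − 81x⁵. Remainder: 6x⁵ + 39x⁴ + 46x³ − 26x² + 61x + 72.
Step 2: lead(6x⁵ + 39x⁴ + 46x³ − 26x² + 61x + 72) ÷ lead(D) = 6x⁵ ÷ −2x = −3x⁴. Subtract (−3x⁴)·D = 6x⁵ + 27x⁴. Remainder: 12x⁴ + 46x³ − 26x² + 61x + 72.
Step 3: lead(12x⁴ + 46x³ − 26x² + 61x + 72) ÷ lead(D) = 12x⁴ ÷ −2x = −6x³. Subtract (−6x³)·D = 12x⁴ + 54x³. Remainder: −8x³ − 26x² + 61x + 72.
Step 4: lead(−8x³ − 26x² + 61x + 72) ÷ lead(D) = −8x³ ÷ −2x = 4x². Subtract (4x²)·D = −8x³ − 36x². Remainder: 10x² + 61x + 72.
Step 5: lead(10x² + 61x + 72) ÷ lead(D) = 10x² ÷ −2x = −5x. Subtract (−5x)·D = 10x² + 45x. Remainder: 16x + 72.
Step 6: lead(16x + 72) ÷ lead(D) = 16x ÷ −2x = −8. Subtract (−8)·D = 16x + 72. Remainder: 0.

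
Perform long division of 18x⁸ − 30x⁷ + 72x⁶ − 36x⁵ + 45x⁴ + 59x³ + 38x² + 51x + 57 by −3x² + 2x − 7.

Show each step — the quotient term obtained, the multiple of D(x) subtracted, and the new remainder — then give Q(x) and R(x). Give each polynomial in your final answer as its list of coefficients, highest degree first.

Q = [-6, 6, -6, -6, -5, -9, -7]; R = [2, 8]

Step 1: lead(18x⁸ − 30x⁷ + 72x⁶ − 36x⁵ + 45x⁴ + 59x³ + 38x² + 51x + 57) ÷ lead(D) = 18x⁸ ÷ −3x² = −6x⁶. Subtract (−6x⁶)·D = 18x⁸ − 12x⁷ + 42x⁶. Remainder: −18x⁷ + 30x⁶ − 36x⁵ + 45x⁴ + 59x³ + 38x² + 51x + 57.
Step 2: lead(−18x⁷ + 30x⁶ − 36x⁵ + 45x⁴ + 59x³ + 38x² + 51x + 57) ÷ lead(D) = −18x⁷ ÷ −3x² = 6x⁵. Subtract (6x⁵)·D = −18x⁷ + 12x⁶ − 42x⁵. Remainder: 18x⁶ + 6x⁵ + 45x⁴ + 59x³ + 38x² + 51x + 57.
Step 3: lead(18x⁶ + 6x⁵ + 45x⁴ + 59x³ + 38x² + 51x + 57) ÷ lead(D) = 18x⁶ ÷ −3x² = −6x⁴. Subtract (−6x⁴)·D = 18x⁶ − 12x⁵ + 42x⁴. Remainder: 18x⁵ + 3x⁴ + 59x³ + 38x² + 51x + 57.
Step 4: lead(18x⁵ + 3x⁴ + 59x³ + 38x² + 51x + 57) ÷ lead(D) = 18x⁵ ÷ −3x² = −6x³. Subtract (−6x³)·D = 18x⁵ − 12x⁴ + 42x³. Remainder: 15x⁴ + 17x³ + 38x² + 51x + 57.
Step 5: lead(15x⁴ + 17x³ + 38x² + 51x + 57) ÷ lead(D) = 15x⁴ ÷ −3x² = −5x². Subtract (−5x²)·D = 15x⁴ − 10x³ + 35x². Remainder: 27x³ + 3x² + 51x + 57.
Step 6: lead(27x³ + 3x² + 51x + 57) ÷ lead(D) = 27x³ ÷ −3x² = −9x. Subtract (−9x)·D = 27x³ − 18x² + 63x. Remainder: 21x² − 12x + 57.
Step 7: lead(21x² − 12x + 57) ÷ lead(D) = 21x² ÷ −3x² = −7. Subtract (−7)·D = 21x² − 14x + 49. Remainder: 2x + 8.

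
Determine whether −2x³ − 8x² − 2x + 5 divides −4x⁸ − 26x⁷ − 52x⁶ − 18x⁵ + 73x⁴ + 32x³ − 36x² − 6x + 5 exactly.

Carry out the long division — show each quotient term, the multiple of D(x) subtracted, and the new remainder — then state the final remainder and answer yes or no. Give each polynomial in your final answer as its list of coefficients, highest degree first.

R = [7, -4, 0], so D(x) is not a factor of P(x). no

Step 1: lead(−4x⁸ − 26x⁷ − 52x⁶ − 18x⁵ + 73x⁴ + 32x³ − 36x² − 6x + 5) ÷ lead(D) = −4x⁸ ÷ −2x³ = 2x⁵. Subtract (2x⁵)·D = −4x⁸ − 16x⁷ − 4x⁶ + 10x⁵. Remainder: −10x⁷ − 48x⁶ − 28x⁵ + 73x⁴ + 32x³ − 36x² − 6x + 5.
Step 2: lead(−10x⁷ − 48x⁶ − 28x⁵ + 73x⁴ + 32x³ − 36x² − 6x + 5) ÷ lead(D) = −10x⁷ ÷ −2x³ = 5x⁴. Subtract (5x⁴)·D = −10x⁷ − 40x⁶ − 10x⁵ + 25x⁴. Remainder: −8x⁶ − 18x⁵ + 48x⁴ + 32x³ − 36x² − 6x + 5.
Step 3: lead(−8x⁶ − 18x⁵ + 48x⁴ + 32x³ − 36x² − 6x + 5) ÷ lead(D) = −8x⁶ ÷ −2x³ = 4x³. Subtract (4x³)·D = −8x⁶ − 32x⁵ − 8x⁴ + 20x³. Remainder: 14x⁵ + 56x⁴ + 12x³ − 36x² − 6x + 5.
Step 4: lead(14x⁵ + 56x⁴ + 12x³ − 36x² − 6x + 5) ÷ lead(D) = 14x⁵ ÷ −2x³ = −7x². Subtract (−7x²)·D = 14x⁵ + 56x⁴ + 14x³ − 35x². Remainder: −2x³ − x² − 6x + 5.
Step 5: lead(−2x³ − x² − 6x + 5) ÷ lead(D) = −2x³ ÷ −2x³ = 1. Subtract (1)·D = −2x³ − 8x² − 2x + 5. Remainder: 7x² − 4x.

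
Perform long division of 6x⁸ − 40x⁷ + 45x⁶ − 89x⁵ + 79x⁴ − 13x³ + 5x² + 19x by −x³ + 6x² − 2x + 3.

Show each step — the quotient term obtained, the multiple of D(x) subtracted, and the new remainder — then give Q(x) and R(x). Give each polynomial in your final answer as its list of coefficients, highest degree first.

Step 1: lead(6x⁸ − 40x⁷ + 45x⁶ − 89x⁵ + 79x⁴ − 13x³ + 5x² + 19x) ÷ lead(D) = 6x⁸ ÷ −x³ = −6x⁵. Subtract (−6x⁵)·D = 6x⁸ − 36x⁷ + 12x⁶ − 18x⁵. Remainder: −4x⁷ + 33x⁶ − 71x⁵ + 79x⁴ − 13x³ + 5x² + 19x.
Step 2: lead(−4x⁷ + 33x⁶ − 71x⁵ + 79x⁴ − 13x³ + 5x² + 19x) ÷ lead(D) = −4x⁷ ÷ −x³ = 4x⁴. Subtract (4x⁴)·D = −4x⁷ + 24x⁶ − 8x⁵ + 12x⁴. Remainder: 9x⁶ − 63x⁵ + 67x⁴ − 13x³ + 5x² + 19x.
Step 3: lead(9x⁶ − 63x⁵ + 67x⁴ − 13x³ + 5x² + 19x) ÷ lead(D) = 9x⁶ ÷ −x³ = −9x³. Subtract (−9x³)·D = 9x⁶ − 54x⁵ + 18x⁴ − 27x³. Remainder: −9x⁵ + 49x⁴ + 14x³ + 5x² + 19x.
Step 4: lead(−9x⁵ + 49x⁴ + 14x³ + 5x² + 19x) ÷ lead(D) = −9x⁵ ÷ −x³ = 9x². Subtract (9x²)·D = −9x⁵ + 54x⁴ − 18x³ + 27x². Remainder: −5x⁴ + 32x³ − 22x² + 19x.
Step 5: lead(−5x⁴ + 32x³ − 22x² + 19x) ÷ lead(D) = −5x⁴ ÷ −x³ = 5x. Subtract (5x)·D = −5x⁴ + 30x³ − 10x² + 15x. Remainder: 2x³ − 12x² + 4x.
Step 6: lead(2x³ − 12x² + 4x) ÷ lead(D) = 2x³ ÷ −x³ = −2. Subtract (−2)·D = 2x³ − 12x² + 4x − 6. Remainder: 6.

Q = [-6, 4, -9, 9, 5, -2]; R = [6]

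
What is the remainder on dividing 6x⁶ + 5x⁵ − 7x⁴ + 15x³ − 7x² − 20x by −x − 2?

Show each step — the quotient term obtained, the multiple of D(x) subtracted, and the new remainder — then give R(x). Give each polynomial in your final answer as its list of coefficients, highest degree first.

R = [4]

Step 1: lead(6x⁶ + 5x⁵ − 7x⁴ + 15x³ − 7x² − 20x) ÷ lead(D) = 6x⁶ ÷ −x = −6x⁵. Subtract (−6x⁵)·D = 6x⁶ + 12x⁵. Remainder: −7x⁵ − 7x⁴ + 15x³ − 7x² − 20x.
Step 2: lead(−7x⁵ − 7x⁴ + 15x³ − 7x² − 20x) ÷ lead(D) = −7x⁵ ÷ −x = 7x⁴. Subtract (7x⁴)·D = −7x⁵ − 14x⁴. Remainder: 7x⁴ + 15x³ − 7x² − 20x.
Step 3: lead(7x⁴ + 15x³ − 7x² − 20x) ÷ lead(D) = 7x⁴ ÷ −x = −7x³. Subtract (−7x³)·D = 7x⁴ + 14x³. Remainder: x³ − 7x² − 20x.
Step 4: lead(x³ − 7x² − 20x) ÷ lead(D) = x³ ÷ −x = −x². Subtract (−x²)·D = x³ + 2x². Remainder: −9x² − 20x.
Step 5: lead(−9x² − 20x) ÷ lead(D) = −9x² ÷ −x = 9x. Subtract (9x)·D = −9x² − 18x. Remainder: −2x.
Step 6: lead(−2x) ÷ lead(D) = −2x ÷ −x = 2. Subtract (2)·D = −2x − 4. Remainder: 4.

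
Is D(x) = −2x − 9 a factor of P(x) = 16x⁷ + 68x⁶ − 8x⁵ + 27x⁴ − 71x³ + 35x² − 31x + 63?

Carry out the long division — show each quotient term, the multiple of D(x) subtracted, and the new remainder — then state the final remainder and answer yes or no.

R(x) = 0, so D(x) is a factor of P(x). yes

Step 1: lead(16x⁷ + 68x⁶ − 8x⁵ + 27x⁴ − 71x³ + 35x² − 31x + 63) ÷ lead(D) = 16x⁷ ÷ −2x = −8x⁶. Subtract (−8x⁶)·D = 16x⁷ + 72x⁶. Remainder: −4x⁶ − 8x⁵ + 27x⁴ − 71x³ + 35x² − 31x + 63.
Step 2: lead(−4x⁶ − 8x⁵ + 27x⁴ − 71x³ + 35x² − 31x + 63) ÷ lead(D) = −4x⁶ ÷ −2x = 2x⁵. Subtract (2x⁵)·D = −4x⁶ − 18x⁵. Remainder: 10x⁵ + 27x⁴ − 71x³ + 35x² − 31x + 63.
Step 3: lead(10x⁵ + 27x⁴ − 71x³ + 35x² − 31x + 63) ÷ lead(D) = 10x⁵ ÷ −2x = −5x⁴. Subtract (−5x⁴)·D = 10x⁵ + 45x⁴. Remainder: −18x⁴ − 71x³ + 35x² − 31x + 63.
Step 4: lead(−18x⁴ − 71x³ + 35x² − 31x + 63) ÷ lead(D) = −18x⁴ ÷ −2x = 9x³. Subtract (9x³)·D = −18x⁴ − 81x³. Remainder: 10x³ + 35x² − 31x + 63.
Step 5: lead(10x³ + 35x² − 31x + 63) ÷ lead(D) = 10x³ ÷ −2x = −5x². Subtract (−5x²)·D = 10x³ + 45x². Remainder: −10x² − 31x + 63.
Step 6: lead(−10x² − 31x + 63) ÷ lead(D) = −10x² ÷ −2x = 5x. Subtract (5x)·D = −10x² − 45x. Remainder: 14x + 63.
Step 7: lead(14x + 63) ÷ lead(D) = 14x ÷ −2x = −7. Subtract (−7)·D = 14x + 63. Remainder: 0.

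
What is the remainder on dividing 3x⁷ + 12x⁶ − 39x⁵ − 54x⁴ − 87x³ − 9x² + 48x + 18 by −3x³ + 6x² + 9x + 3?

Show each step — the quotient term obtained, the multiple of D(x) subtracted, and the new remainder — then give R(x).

Step 1: lead(3x⁷ + 12x⁶ − 39x⁵ − 54x⁴ − 87x³ − 9x² + 48x + 18) ÷ lead(D) = 3x⁷ ÷ −3x³ = −x⁴. Subtract (−x⁴)·D = 3x⁷ − 6x⁶ − 9x⁵ − 3x⁴. Remainder: 18x⁶ − 30x⁵ − 51x⁴ − 87x³ − 9x² + 48x + 18.
Step 2: lead(18x⁶ − 30x⁵ − 51x⁴ − 87x³ − 9x² + 48x + 18) ÷ lead(D) = 18x⁶ ÷ −3x³ = −6x³. Subtract (−6x³)·D = 18x⁶ − 36x⁵ − 54x⁴ − 18x³. Remainder: 6x⁵ + 3x⁴ − 69x³ − 9x² + 48x + 18.
Step 3: lead(6x⁵ + 3x⁴ − 69x³ − 9x² + 48x + 18) ÷ lead(D) = 6x⁵ ÷ −3x³ = −2x². Subtract (−2x²)·D = 6x⁵ − 12x⁴ − 18x³ − 6x². Remainder: 15x⁴ − 51x³ − 3x² + 48x + 18.
Step 4: lead(15x⁴ − 51x³ − 3x² + 48x + 18) ÷ lead(D) = 15x⁴ ÷ −3x³ = −5x. Subtract (−5x)·D = 15x⁴ − 30x³ − 45x² − 15x. Remainder: −21x³ + 42x² + 63x + 18.
Step 5: lead(−21x³ + 42x² + 63x + 18) ÷ lead(D) = −21x³ ÷ −3x³ = 7. Subtract (7)·D = −21x³ + 42x² + 63x + 21. Remainder: −3.

R(x) = −3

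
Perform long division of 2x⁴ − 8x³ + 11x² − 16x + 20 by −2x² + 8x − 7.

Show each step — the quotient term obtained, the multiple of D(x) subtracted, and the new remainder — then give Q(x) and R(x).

Q(x) = −x² − 2; R(x) = 6

Step 1: lead(2x⁴ − 8x³ + 11x² − 16x + 20) ÷ lead(D) = 2x⁴ ÷ −2x² = −x². Subtract (−x²)·D = 2x⁴ − 8x³ + 7x². Remainder: 4x² − 16x + 20.
Step 2: lead(4x² − 16x + 20) ÷ lead(D) = 4x² ÷ −2x² = −2. Subtract (−2)·D = 4x² − 16x + 14. Remainder: 6.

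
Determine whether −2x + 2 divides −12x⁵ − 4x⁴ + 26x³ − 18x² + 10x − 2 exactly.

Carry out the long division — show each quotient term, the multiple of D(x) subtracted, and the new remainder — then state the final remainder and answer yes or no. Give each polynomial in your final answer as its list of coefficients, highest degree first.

Step 1: lead(−12x⁵ − 4x⁴ + 26x³ − 18x² + 10x − 2) ÷ lead(D) = −12x⁵ ÷ −2x = 6x⁴. Subtract (6x⁴)·D = −12x⁵ + 12x⁴. Remainder: −16x⁴ + 26x³ − 18x² + 10x − 2.
Step 2: lead(−16x⁴ + 26x³ − 18x² + 10x − 2) ÷ lead(D) = −16x⁴ ÷ −2x = 8x³. Subtract (8x³)·D = −16x⁴ + 16x³. Remainder: 10x³ − 18x² + 10x − 2.
Step 3: lead(10x³ − 18x² + 10x − 2) ÷ lead(D) = 10x³ ÷ −2x = −5x². Subtract (−5x²)·D = 10x³ − 10x². Remainder: −8x² + 10x − 2.
Step 4: lead(−8x² + 10x − 2) ÷ lead(D) = −8x² ÷ −2x = 4x. Subtract (4x)·D = −8x² + 8x. Remainder: 2x − 2.
Step 5: lead(2x − 2) ÷ lead(D) = 2x ÷ −2x = −1. Subtract (−1)·D = 2x − 2. Remainder: 0.

R = [0], so D(x) is a factor of P(x). yes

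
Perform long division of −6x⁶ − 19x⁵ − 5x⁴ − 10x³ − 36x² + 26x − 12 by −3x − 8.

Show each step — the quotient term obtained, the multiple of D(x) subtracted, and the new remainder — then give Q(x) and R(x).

Step 1: lead(−6x⁶ − 19x⁵ − 5x⁴ − 10x³ − 36x² + 26x − 12) ÷ lead(D) = −6x⁶ ÷ −3x = 2x⁵. Subtract (2x⁵)·D = −6x⁶ − 16x⁵. Remainder: −3x⁵ − 5x⁴ − 10x³ − 36x² + 26x − 12.
Step 2: lead(−3x⁵ − 5x⁴ − 10x³ − 36x² + 26x − 12) ÷ lead(D) = −3x⁵ ÷ −3x = x⁴. Subtract (x⁴)·D = −3x⁵ − 8x⁴. Remainder: 3x⁴ − 10x³ − 36x² + 26x − 12.
Step 3: lead(3x⁴ − 10x³ − 36x² + 26x − 12) ÷ lead(D) = 3x⁴ ÷ −3x = −x³. Subtract (−x³)·D = 3x⁴ + 8x³. Remainder: −18x³ − 36x² + 26x − 12.
Step 4: lead(−18x³ − 36x² + 26x − 12) ÷ lead(D) = −18x³ ÷ −3x = 6x². Subtract (6x²)·D = −18x³ − 48x². Remainder: 12x² + 26x − 12.
Step 5: lead(12x² + 26x − 12) ÷ lead(D) = 12x² ÷ −3x = −4x. Subtract (−4x)·D = 12x² + 32x. Remainder: −6x − 12.
Step 6: lead(−6x − 12) ÷ lead(D) = −6x ÷ −3x = 2. Subtract (2)·D = −6x − 16. Remainder: 4.

Q(x) = 2x⁵ + x⁴ − x³ + 6x² − 4x + 2; R(x) = 4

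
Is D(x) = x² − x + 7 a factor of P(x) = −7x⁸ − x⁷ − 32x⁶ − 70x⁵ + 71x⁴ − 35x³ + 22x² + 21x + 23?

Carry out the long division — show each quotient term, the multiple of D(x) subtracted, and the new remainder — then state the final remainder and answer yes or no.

Step 1: lead(−7x⁸ − x⁷ − 32x⁶ − 70x⁵ + 71x⁴ − 35x³ + 22x² + 21x + 23) ÷ lead(D) = −7x⁸ ÷ x² = −7x⁶. Subtract (−7x⁶)·D = −7x⁸ + 7x⁷ − 49x⁶. Remainder: −8x⁷ + 17x⁶ − 70x⁵ + 71x⁴ − 35x³ + 22x² + 21x + 23.
Step 2: lead(−8x⁷ + 17x⁶ − 70x⁵ + 71x⁴ − 35x³ + 22x² + 21x + 23) ÷ lead(D) = −8x⁷ ÷ x² = −8x⁵. Subtract (−8x⁵)·D = −8x⁷ + 8x⁶ − 56x⁵. Remainder: 9x⁶ − 14x⁵ + 71x⁴ − 35x³ + 22x² + 21x + 23.
Step 3: lead(9x⁶ − 14x⁵ + 71x⁴ − 35x³ + 22x² + 21x + 23) ÷ lead(D) = 9x⁶ ÷ x² = 9x⁴. Subtract (9x⁴)·D = 9x⁶ − 9x⁵ + 63x⁴. Remainder: −5x⁵ + 8x⁴ − 35x³ + 22x² + 21x + 23.
Step 4: lead(−5x⁵ + 8x⁴ − 35x³ + 22x² + 21x + 23) ÷ lead(D) = −5x⁵ ÷ x² = −5x³. Subtract (−5x³)·D = −5x⁵ + 5x⁴ − 35x³. Remainder: 3x⁴ + 22x² + 21x + 23.
Step 5: lead(3x⁴ + 22x² + 21x + 23) ÷ lead(D) = 3x⁴ ÷ x² = 3x². Subtract (3x²)·D = 3x⁴ − 3x³ + 21x². Remainder: 3x³ + x² + 21x + 23.
Step 6: lead(3x³ + x² + 21x + 23) ÷ lead(D) = 3x³ ÷ x² = 3x. Subtract (3x)·D = 3x³ − 3x² + 21x. Remainder: 4x² + 23.
Step 7: lead(4x² + 23) ÷ lead(D) = 4x² ÷ x² = 4. Subtract (4)·D = 4x² − 4x + 28. Remainder: 4x − 5.

R(x) = 4x − 5, so D(x) is not a factor of P(x). no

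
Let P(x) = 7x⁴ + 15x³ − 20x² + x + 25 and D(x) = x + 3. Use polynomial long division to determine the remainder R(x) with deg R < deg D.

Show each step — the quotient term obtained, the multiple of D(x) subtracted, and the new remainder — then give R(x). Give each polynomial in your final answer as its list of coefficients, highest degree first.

R = [4]

Step 1: lead(7x⁴ + 15x³ − 20x² + x + 25) ÷ lead(D) = 7x⁴ ÷ x = 7x³. Subtract (7x³)·D = 7x⁴ + 21x³. Remainder: −6x³ − 20x² + x + 25.
Step 2: lead(−6x³ − 20x² + x + 25) ÷ lead(D) = −6x³ ÷ x = −6x². Subtract (−6x²)·D = −6x³ − 18x². Remainder: −2x² + x + 25.
Step 3: lead(−2x² + x + 25) ÷ lead(D) = −2x² ÷ x = −2x. Subtract (−2x)·D = −2x² − 6x. Remainder: 7x + 25.
Step 4: lead(7x + 25) ÷ lead(D) = 7x ÷ x = 7. Subtract (7)·D = 7x + 21. Remainder: 4.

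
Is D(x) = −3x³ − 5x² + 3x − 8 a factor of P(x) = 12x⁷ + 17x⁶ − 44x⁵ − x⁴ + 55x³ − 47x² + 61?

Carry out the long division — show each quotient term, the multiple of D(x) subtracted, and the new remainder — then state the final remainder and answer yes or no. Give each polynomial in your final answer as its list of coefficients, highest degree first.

R = [-1, -3, 5], so D(x) is not a factor of P(x). no

Step 1: lead(12x⁷ + 17x⁶ − 44x⁵ − x⁴ + 55x³ − 47x² + 61) ÷ lead(D) = 12x⁷ ÷ −3x³ = −4x⁴. Subtract (−4x⁴)·D = 12x⁷ + 20x⁶ − 12x⁵ + 32x⁴. Remainder: −3x⁶ − 32x⁵ − 33x⁴ + 55x³ − 47x² + 61.
Step 2: lead(−3x⁶ − 32x⁵ − 33x⁴ + 55x³ − 47x² + 61) ÷ lead(D) = −3x⁶ ÷ −3x³ = x³. Subtract (x³)·D = −3x⁶ − 5x⁵ + 3x⁴ − 8x³. Remainder: −27x⁵ − 36x⁴ + 63x³ − 47x² + 61.
Step 3: lead(−27x⁵ − 36x⁴ + 63x³ − 47x² + 61) ÷ lead(D) = −27x⁵ ÷ −3x³ = 9x². Subtract (9x²)·D = −27x⁵ − 45x⁴ + 27x³ − 72x². Remainder: 9x⁴ + 36x³ + 25x² + 61.
Step 4: lead(9x⁴ + 36x³ + 25x² + 61) ÷ lead(D) = 9x⁴ ÷ −3x³ = −3x. Subtract (−3x)·D = 9x⁴ + 15x³ − 9x² + 24x. Remainder: 21x³ + 34x² − 24x + 61.
Step 5: lead(21x³ + 34x² − 24x + 61) ÷ lead(D) = 21x³ ÷ −3x³ = −7. Subtract (−7)·D = 21x³ + 35x² − 21x + 56. Remainder: −x² − 3x + 5.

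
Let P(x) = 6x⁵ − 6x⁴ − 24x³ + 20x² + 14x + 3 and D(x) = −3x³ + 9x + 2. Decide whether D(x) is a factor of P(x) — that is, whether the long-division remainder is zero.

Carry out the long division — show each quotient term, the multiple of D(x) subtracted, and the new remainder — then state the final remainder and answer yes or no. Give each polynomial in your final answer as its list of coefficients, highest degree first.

R = [6, -8, -1], so D(x) is not a factor of P(x). no

Step 1: lead(6x⁵ − 6x⁴ − 24x³ + 20x² + 14x + 3) ÷ lead(D) = 6x⁵ ÷ −3x³ = −2x². Subtract (−2x²)·D = 6x⁵ − 18x³ − 4x². Remainder: −6x⁴ − 6x³ + 24x² + 14x + 3.
Step 2: lead(−6x⁴ − 6x³ + 24x² + 14x + 3) ÷ lead(D) = −6x⁴ ÷ −3x³ = 2x. Subtract (2x)·D = −6x⁴ + 18x² + 4x. Remainder: −6x³ + 6x² + 10x + 3.
Step 3: lead(−6x³ + 6x² + 10x + 3) ÷ lead(D) = −6x³ ÷ −3x³ = 2. Subtract (2)·D = −6x³ + 18x + 4. Remainder: 6x² − 8x − 1.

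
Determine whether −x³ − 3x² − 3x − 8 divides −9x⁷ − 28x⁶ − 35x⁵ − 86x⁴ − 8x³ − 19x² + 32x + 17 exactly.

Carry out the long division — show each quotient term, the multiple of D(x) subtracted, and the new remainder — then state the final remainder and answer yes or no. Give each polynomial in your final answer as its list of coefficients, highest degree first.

R = [-9, -7], so D(x) is not a factor of P(x). no

Step 1: lead(−9x⁷ − 28x⁶ − 35x⁵ − 86x⁴ − 8x³ − 19x² + 32x + 17) ÷ lead(D) = −9x⁷ ÷ −x³ = 9x⁴. Subtract (9x⁴)·D = −9x⁷ − 27x⁶ − 27x⁵ − 72x⁴. Remainder: −x⁶ − 8x⁵ − 14x⁴ − 8x³ − 19x² + 32x + 17.
Step 2: lead(−x⁶ − 8x⁵ − 14x⁴ − 8x³ − 19x² + 32x + 17) ÷ lead(D) = −x⁶ ÷ −x³ = x³. Subtract (x³)·D = −x⁶ − 3x⁵ − 3x⁴ − 8x³. Remainder: −5x⁵ − 11x⁴ − 19x² + 32x + 17.
Step 3: lead(−5x⁵ − 11x⁴ − 19x² + 32x + 17) ÷ lead(D) = −5x⁵ ÷ −x³ = 5x². Subtract (5x²)·D = −5x⁵ − 15x⁴ − 15x³ − 40x². Remainder: 4x⁴ + 15x³ + 21x² + 32x + 17.
Step 4: lead(4x⁴ + 15x³ + 21x² + 32x + 17) ÷ lead(D) = 4x⁴ ÷ −x³ = −4x. Subtract (−4x)·D = 4x⁴ + 12x³ + 12x² + 32x. Remainder: 3x³ + 9x² + 17.
Step 5: lead(3x³ + 9x² + 17) ÷ lead(D) = 3x³ ÷ −x³ = −3. Subtract (−3)·D = 3x³ + 9x² + 9x + 24. Remainder: −9x − 7.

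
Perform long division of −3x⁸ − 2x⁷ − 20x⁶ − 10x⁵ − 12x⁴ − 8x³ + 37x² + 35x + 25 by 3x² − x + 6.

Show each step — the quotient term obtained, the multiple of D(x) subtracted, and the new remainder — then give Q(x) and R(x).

Q(x) = −x⁶ − x⁵ − 5x⁴ − 3x³ + 5x² + 5x + 4; R(x) = 9x + 1

Step 1: lead(−3x⁸ − 2x⁷ − 20x⁶ − 10x⁵ − 12x⁴ − 8x³ + 37x² + 35x + 25) ÷ lead(D) = −3x⁸ ÷ 3x² = −x⁶. Subtract (−x⁶)·D = −3x⁸ + x⁷ − 6x⁶. Remainder: −3x⁷ − 14x⁶ − 10x⁵ − 12x⁴ − 8x³ + 37x² + 35x + 25.
Step 2: lead(−3x⁷ − 14x⁶ − 10x⁵ − 12x⁴ − 8x³ + 37x² + 35x + 25) ÷ lead(D) = −3x⁷ ÷ 3x² = −x⁵. Subtract (−x⁵)·D = −3x⁷ + x⁶ − 6x⁵. Remainder: −15x⁶ − 4x⁵ − 12x⁴ − 8x³ + 37x² + 35x + 25.
Step 3: lead(−15x⁶ − 4x⁵ − 12x⁴ − 8x³ + 37x² + 35x + 25) ÷ lead(D) = −15x⁶ ÷ 3x² = −5x⁴. Subtract (−5x⁴)·D = −15x⁶ + 5x⁵ − 30x⁴. Remainder: −9x⁵ + 18x⁴ − 8x³ + 37x² + 35x + 25.
Step 4: lead(−9x⁵ + 18x⁴ − 8x³ + 37x² + 35x + 25) ÷ lead(D) = −9x⁵ ÷ 3x² = −3x³. Subtract (−3x³)·D = −9x⁵ + 3x⁴ − 18x³. Remainder: 15x⁴ + 10x³ + 37x² + 35x + 25.
Step 5: lead(15x⁴ + 10x³ + 37x² + 35x + 25) ÷ lead(D) = 15x⁴ ÷ 3x² = 5x². Subtract (5x²)·D = 15x⁴ − 5x³ + 30x². Remainder: 15x³ + 7x² + 35x + 25.
Step 6: lead(15x³ + 7x² + 35x + 25) ÷ lead(D) = 15x³ ÷ 3x² = 5x. Subtract (5x)·D = 15x³ − 5x² + 30x. Remainder: 12x² + 5x + 25.
Step 7: lead(12x² + 5x + 25) ÷ lead(D) = 12x² ÷ 3x² = 4. Subtract (4)·D = 12x² − 4x + 24. Remainder: 9x + 1.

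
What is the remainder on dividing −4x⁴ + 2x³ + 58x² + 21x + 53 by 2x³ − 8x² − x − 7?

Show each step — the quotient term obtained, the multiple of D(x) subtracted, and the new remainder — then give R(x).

R(x) = 4

Step 1: lead(−4x⁴ + 2x³ + 58x² + 21x + 53) ÷ lead(D) = −4x⁴ ÷ 2x³ = −2x. Subtract (−2x)·D = −4x⁴ + 16x³ + 2x² + 14x. Remainder: −14x³ + 56x² + 7x + 53.
Step 2: lead(−14x³ + 56x² + 7x + 53) ÷ lead(D) = −14x³ ÷ 2x³ = −7. Subtract (−7)·D = −14x³ + 56x² + 7x + 49. Remainder: 4.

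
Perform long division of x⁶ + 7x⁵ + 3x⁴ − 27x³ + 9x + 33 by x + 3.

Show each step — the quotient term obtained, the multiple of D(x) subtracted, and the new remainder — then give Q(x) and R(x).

Step 1: lead(x⁶ + 7x⁵ + 3x⁴ − 27x³ + 9x + 33) ÷ lead(D) = x⁶ ÷ x = x⁵. Subtract (x⁵)·D = x⁶ + 3x⁵. Remainder: 4x⁵ + 3x⁴ − 27x³ + 9x + 33.
Step 2: lead(4x⁵ + 3x⁴ − 27x³ + 9x + 33) ÷ lead(D) = 4x⁵ ÷ x = 4x⁴. Subtract (4x⁴)·D = 4x⁵ + 12x⁴. Remainder: −9x⁴ − 27x³ + 9x + 33.
Step 3: lead(−9x⁴ − 27x³ + 9x + 33) ÷ lead(D) = −9x⁴ ÷ x = −9x³. Subtract (−9x³)·D = −9x⁴ − 27x³. Remainder: 9x + 33.
Step 4: lead(9x + 33) ÷ lead(D) = 9x ÷ x = 9. Subtract (9)·D = 9x + 27. Remainder: 6.

Q(x) = x⁵ + 4x⁴ − 9x³ + 9; R(x) = 6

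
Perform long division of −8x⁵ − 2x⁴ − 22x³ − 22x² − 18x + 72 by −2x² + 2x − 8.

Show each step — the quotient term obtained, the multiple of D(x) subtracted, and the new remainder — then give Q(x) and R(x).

Step 1: lead(−8x⁵ − 2x⁴ − 22x³ − 22x² − 18x + 72) ÷ lead(D) = −8x⁵ ÷ −2x² = 4x³. Subtract (4x³)·D = −8x⁵ + 8x⁴ − 32x³. Remainder: −10x⁴ + 10x³ − 22x² − 18x + 72.
Step 2: lead(−10x⁴ + 10x³ − 22x² − 18x + 72) ÷ lead(D) = −10x⁴ ÷ −2x² = 5x². Subtract (5x²)·D = −10x⁴ + 10x³ − 40x². Remainder: 18x² − 18x + 72.
Step 3: lead(18x² − 18x + 72) ÷ lead(D) = 18x² ÷ −2x² = −9. Subtract (−9)·D = 18x² − 18x + 72. Remainder: 0.

Q(x) = 4x³ + 5x² − 9; R(x) = 0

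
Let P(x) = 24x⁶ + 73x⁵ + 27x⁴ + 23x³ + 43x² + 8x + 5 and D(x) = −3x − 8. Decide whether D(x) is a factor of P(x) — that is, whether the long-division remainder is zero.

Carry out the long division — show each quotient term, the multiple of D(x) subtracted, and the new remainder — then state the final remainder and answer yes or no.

Step 1: lead(24x⁶ + 73x⁵ + 27x⁴ + 23x³ + 43x² + 8x + 5) ÷ lead(D) = 24x⁶ ÷ −3x = −8x⁵. Subtract (−8x⁵)·D = 24x⁶ + 64x⁵. Remainder: 9x⁵ + 27x⁴ + 23x³ + 43x² + 8x + 5.
Step 2: lead(9x⁵ + 27x⁴ + 23x³ + 43x² + 8x + 5) ÷ lead(D) = 9x⁵ ÷ −3x = −3x⁴. Subtract (−3x⁴)·D = 9x⁵ + 24x⁴. Remainder: 3x⁴ + 23x³ + 43x² + 8x + 5.
Step 3: lead(3x⁴ + 23x³ + 43x² + 8x + 5) ÷ lead(D) = 3x⁴ ÷ −3x = −x³. Subtract (−x³)·D = 3x⁴ + 8x³. Remainder: 15x³ + 43x² + 8x + 5.
Step 4: lead(15x³ + 43x² + 8x + 5) ÷ lead(D) = 15x³ ÷ −3x = −5x². Subtract (−5x²)·D = 15x³ + 40x². Remainder: 3x² + 8x + 5.
Step 5: lead(3x² + 8x + 5) ÷ lead(D) = 3x² ÷ −3x = −x. Subtract (−x)·D = 3x² + 8x. Remainder: 5.

R(x) = 5, so D(x) is not a factor of P(x). no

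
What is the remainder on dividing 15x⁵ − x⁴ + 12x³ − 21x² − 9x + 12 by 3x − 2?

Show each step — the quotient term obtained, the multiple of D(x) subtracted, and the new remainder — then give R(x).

R(x) = 2

Step 1: lead(15x⁵ − x⁴ + 12x³ − 21x² − 9x + 12) ÷ lead(D) = 15x⁵ ÷ 3x = 5x⁴. Subtract (5x⁴)·D = 15x⁵ − 10x⁴. Remainder: 9x⁴ + 12x³ − 21x² − 9x + 12.
Step 2: lead(9x⁴ + 12x³ − 21x² − 9x + 12) ÷ lead(D) = 9x⁴ ÷ 3x = 3x³. Subtract (3x³)·D = 9x⁴ − 6x³. Remainder: 18x³ − 21x² − 9x + 12.
Step 3: lead(18x³ − 21x² − 9x + 12) ÷ lead(D) = 18x³ ÷ 3x = 6x². Subtract (6x²)·D = 18x³ − 12x². Remainder: −9x² − 9x + 12.
Step 4: lead(−9x² − 9x + 12) ÷ lead(D) = −9x² ÷ 3x = −3x. Subtract (−3x)·D = −9x² + 6x. Remainder: −15x + 12.
Step 5: lead(−15x + 12) ÷ lead(D) = −15x ÷ 3x = −5. Subtract (−5)·D = −15x + 10. Remainder: 2.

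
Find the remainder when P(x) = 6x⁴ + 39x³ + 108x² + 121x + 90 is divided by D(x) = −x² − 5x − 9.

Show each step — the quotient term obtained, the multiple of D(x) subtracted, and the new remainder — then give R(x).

R(x) = −5x + 9

Step 1: lead(6x⁴ + 39x³ + 108x² + 121x + 90) ÷ lead(D) = 6x⁴ ÷ −x² = −6x². Subtract (−6x²)·D = 6x⁴ + 30x³ + 54x². Remainder: 9x³ + 54x² + 121x + 90.
Step 2: lead(9x³ + 54x² + 121x + 90) ÷ lead(D) = 9x³ ÷ −x² = −9x. Subtract (−9x)·D = 9x³ + 45x² + 81x. Remainder: 9x² + 40x + 90.
Step 3: lead(9x² + 40x + 90) ÷ lead(D) = 9x² ÷ −x² = −9. Subtract (−9)·D = 9x² + 45x + 81. Remainder: −5x + 9.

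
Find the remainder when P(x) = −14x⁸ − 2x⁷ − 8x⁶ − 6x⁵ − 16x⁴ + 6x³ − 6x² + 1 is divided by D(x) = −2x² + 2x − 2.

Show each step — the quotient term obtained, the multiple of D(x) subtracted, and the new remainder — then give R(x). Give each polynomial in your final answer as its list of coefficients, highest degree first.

Step 1: lead(−14x⁸ − 2x⁷ − 8x⁶ − 6x⁵ − 16x⁴ + 6x³ − 6x² + 1) ÷ lead(D) = −14x⁸ ÷ −2x² = 7x⁶. Subtract (7x⁶)·D = −14x⁸ + 14x⁷ − 14x⁶. Remainder: −16x⁷ + 6x⁶ − 6x⁵ − 16x⁴ + 6x³ − 6x² + 1.
Step 2: lead(−16x⁷ + 6x⁶ − 6x⁵ − 16x⁴ + 6x³ − 6x² + 1) ÷ lead(D) = −16x⁷ ÷ −2x² = 8x⁵. Subtract (8x⁵)·D = −16x⁷ + 16x⁶ − 16x⁵. Remainder: −10x⁶ + 10x⁵ − 16x⁴ + 6x³ − 6x² + 1.
Step 3: lead(−10x⁶ + 10x⁵ − 16x⁴ + 6x³ − 6x² + 1) ÷ lead(D) = −10x⁶ ÷ −2x² = 5x⁴. Subtract (5x⁴)·D = −10x⁶ + 10x⁵ − 10x⁴. Remainder: −6x⁴ + 6x³ − 6x² + 1.
Step 4: lead(−6x⁴ + 6x³ − 6x² + 1) ÷ lead(D) = −6x⁴ ÷ −2x² = 3x². Subtract (3x²)·D = −6x⁴ + 6x³ − 6x². Remainder: 1.

R = [1]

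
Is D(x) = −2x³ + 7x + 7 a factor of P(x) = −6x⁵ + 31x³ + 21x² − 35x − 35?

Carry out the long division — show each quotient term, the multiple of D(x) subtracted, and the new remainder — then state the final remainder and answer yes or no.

Step 1: lead(−6x⁵ + 31x³ + 21x² − 35x − 35) ÷ lead(D) = −6x⁵ ÷ −2x³ = 3x². Subtract (3x²)·D = −6x⁵ + 21x³ + 21x². Remainder: 10x³ − 35x − 35.
Step 2: lead(10x³ − 35x − 35) ÷ lead(D) = 10x³ ÷ −2x³ = −5. Subtract (−5)·D = 10x³ − 35x − 35. Remainder: 0.

R(x) = 0, so D(x) is a factor of P(x). yes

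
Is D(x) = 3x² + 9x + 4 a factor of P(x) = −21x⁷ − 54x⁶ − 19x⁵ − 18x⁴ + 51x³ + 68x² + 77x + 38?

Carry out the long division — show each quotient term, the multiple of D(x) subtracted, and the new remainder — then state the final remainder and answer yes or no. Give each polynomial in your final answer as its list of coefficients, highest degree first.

R = [-8, 2], so D(x) is not a factor of P(x). no

Step 1: lead(−21x⁷ − 54x⁶ − 19x⁵ − 18x⁴ + 51x³ + 68x² + 77x + 38) ÷ lead(D) = −21x⁷ ÷ 3x² = −7x⁵. Subtract (−7x⁵)·D = −21x⁷ − 63x⁶ − 28x⁵. Remainder: 9x⁶ + 9x⁵ − 18x⁴ + 51x³ + 68x² + 77x + 38.
Step 2: lead(9x⁶ + 9x⁵ − 18x⁴ + 51x³ + 68x² + 77x + 38) ÷ lead(D) = 9x⁶ ÷ 3x² = 3x⁴. Subtract (3x⁴)·D = 9x⁶ + 27x⁵ + 12x⁴. Remainder: −18x⁵ − 30x⁴ + 51x³ + 68x² + 77x + 38.
Step 3: lead(−18x⁵ − 30x⁴ + 51x³ + 68x² + 77x + 38) ÷ lead(D) = −18x⁵ ÷ 3x² = −6x³. Subtract (−6x³)·D = −18x⁵ − 54x⁴ − 24x³. Remainder: 24x⁴ + 75x³ + 68x² + 77x + 38.
Step 4: lead(24x⁴ + 75x³ + 68x² + 77x + 38) ÷ lead(D) = 24x⁴ ÷ 3x² = 8x². Subtract (8x²)·D = 24x⁴ + 72x³ + 32x². Remainder: 3x³ + 36x² + 77x + 38.
Step 5: lead(3x³ + 36x² + 77x + 38) ÷ lead(D) = 3x³ ÷ 3x² = x. Subtract (x)·D = 3x³ + 9x² + 4x. Remainder: 27x² + 73x + 38.
Step 6: lead(27x² + 73x + 38) ÷ lead(D) = 27x² ÷ 3x² = 9. Subtract (9)·D = 27x² + 81x + 36. Remainder: −8x + 2.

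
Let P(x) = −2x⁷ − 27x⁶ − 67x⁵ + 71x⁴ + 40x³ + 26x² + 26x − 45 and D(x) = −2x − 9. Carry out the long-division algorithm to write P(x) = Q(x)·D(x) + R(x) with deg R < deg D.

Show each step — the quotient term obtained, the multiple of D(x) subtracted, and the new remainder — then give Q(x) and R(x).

Step 1: lead(−2x⁷ − 27x⁶ − 67x⁵ + 71x⁴ + 40x³ + 26x² + 26x − 45) ÷ lead(D) = −2x⁷ ÷ −2x = x⁶. Subtract (x⁶)·D = −2x⁷ − 9x⁶. Remainder: −18x⁶ − 67x⁵ + 71x⁴ + 40x³ + 26x² + 26x − 45.
Step 2: lead(−18x⁶ − 67x⁵ + 71x⁴ + 40x³ + 26x² + 26x − 45) ÷ lead(D) = −18x⁶ ÷ −2x = 9x⁵. Subtract (9x⁵)·D = −18x⁶ − 81x⁵. Remainder: 14x⁵ + 71x⁴ + 40x³ + 26x² + 26x − 45.
Step 3: lead(14x⁵ + 71x⁴ + 40x³ + 26x² + 26x − 45) ÷ lead(D) = 14x⁵ ÷ −2x = −7x⁴. Subtract (−7x⁴)·D = 14x⁵ + 63x⁴. Remainder: 8x⁴ + 40x³ + 26x² + 26x − 45.
Step 4: lead(8x⁴ + 40x³ + 26x² + 26x − 45) ÷ lead(D) = 8x⁴ ÷ −2x = −4x³. Subtract (−4x³)·D = 8x⁴ + 36x³. Remainder: 4x³ + 26x² + 26x − 45.
Step 5: lead(4x³ + 26x² + 26x − 45) ÷ lead(D) = 4x³ ÷ −2x = −2x². Subtract (−2x²)·D = 4x³ + 18x². Remainder: 8x² + 26x − 45.
Step 6: lead(8x² + 26x − 45) ÷ lead(D) = 8x² ÷ −2x = −4x. Subtract (−4x)·D = 8x² + 36x. Remainder: −10x − 45.
Step 7: lead(−10x − 45) ÷ lead(D) = −10x ÷ −2x = 5. Subtract (5)·D = −10x − 45. Remainder: 0.

Q(x) = x⁶ + 9x⁵ − 7x⁴ − 4x³ − 2x² − 4x + 5; R(x) = 0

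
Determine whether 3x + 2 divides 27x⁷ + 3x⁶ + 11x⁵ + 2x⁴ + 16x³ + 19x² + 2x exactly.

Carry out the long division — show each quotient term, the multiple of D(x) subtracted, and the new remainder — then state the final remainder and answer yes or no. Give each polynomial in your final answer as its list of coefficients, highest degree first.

R = [0], so D(x) is a factor of P(x). yes

Step 1: lead(27x⁷ + 3x⁶ + 11x⁵ + 2x⁴ + 16x³ + 19x² + 2x) ÷ lead(D) = 27x⁷ ÷ 3x = 9x⁶. Subtract (9x⁶)·D = 27x⁷ + 18x⁶. Remainder: −15x⁶ + 11x⁵ + 2x⁴ + 16x³ + 19x² + 2x.
Step 2: lead(−15x⁶ + 11x⁵ + 2x⁴ + 16x³ + 19x² + 2x) ÷ lead(D) = −15x⁶ ÷ 3x = −5x⁵. Subtract (−5x⁵)·D = −15x⁶ − 10x⁵. Remainder: 21x⁵ + 2x⁴ + 16x³ + 19x² + 2x.
Step 3: lead(21x⁵ + 2x⁴ + 16x³ + 19x² + 2x) ÷ lead(D) = 21x⁵ ÷ 3x = 7x⁴. Subtract (7x⁴)·D = 21x⁵ + 14x⁴. Remainder: −12x⁴ + 16x³ + 19x² + 2x.
Step 4: lead(−12x⁴ + 16x³ + 19x² + 2x) ÷ lead(D) = −12x⁴ ÷ 3x = −4x³. Subtract (−4x³)·D = −12x⁴ − 8x³. Remainder: 24x³ + 19x² + 2x.
Step 5: lead(24x³ + 19x² + 2x) ÷ lead(D) = 24x³ ÷ 3x = 8x². Subtract (8x²)·D = 24x³ + 16x². Remainder: 3x² + 2x.
Step 6: lead(3x² + 2x) ÷ lead(D) = 3x² ÷ 3x = x. Subtract (x)·D = 3x² + 2x. Remainder: 0.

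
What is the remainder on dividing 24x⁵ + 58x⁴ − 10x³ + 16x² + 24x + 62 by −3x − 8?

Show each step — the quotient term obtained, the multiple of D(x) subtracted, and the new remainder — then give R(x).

R(x) = −2

Step 1: lead(24x⁵ + 58x⁴ − 10x³ + 16x² + 24x + 62) ÷ lead(D) = 24x⁵ ÷ −3x = −8x⁴. Subtract (−8x⁴)·D = 24x⁵ + 64x⁴. Remainder: −6x⁴ − 10x³ + 16x² + 24x + 62.
Step 2: lead(−6x⁴ − 10x³ + 16x² + 24x + 62) ÷ lead(D) = −6x⁴ ÷ −3x = 2x³. Subtract (2x³)·D = −6x⁴ − 16x³. Remainder: 6x³ + 16x² + 24x + 62.
Step 3: lead(6x³ + 16x² + 24x + 62) ÷ lead(D) = 6x³ ÷ −3x = −2x². Subtract (−2x²)·D = 6x³ + 16x². Remainder: 24x + 62.
Step 4: lead(24x + 62) ÷ lead(D) = 24x ÷ −3x = −8. Subtract (−8)·D = 24x + 64. Remainder: −2.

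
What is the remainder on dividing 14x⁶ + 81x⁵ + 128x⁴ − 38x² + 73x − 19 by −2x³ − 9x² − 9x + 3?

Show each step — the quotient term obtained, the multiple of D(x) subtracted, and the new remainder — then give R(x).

R(x) = 7x² − 5x − 1

Step 1: lead(14x⁶ + 81x⁵ + 128x⁴ − 38x² + 73x − 19) ÷ lead(D) = 14x⁶ ÷ −2x³ = −7x³. Subtract (−7x³)·D = 14x⁶ + 63x⁵ + 63x⁴ − 21x³. Remainder: 18x⁵ + 65x⁴ + 21x³ − 38x² + 73x − 19.
Step 2: lead(18x⁵ + 65x⁴ + 21x³ − 38x² + 73x − 19) ÷ lead(D) = 18x⁵ ÷ −2x³ = −9x². Subtract (−9x²)·D = 18x⁵ + 81x⁴ + 81x³ − 27x². Remainder: −16x⁴ − 60x³ − 11x² + 73x − 19.
Step 3: lead(−16x⁴ − 60x³ − 11x² + 73x − 19) ÷ lead(D) = −16x⁴ ÷ −2x³ = 8x. Subtract (8x)·D = −16x⁴ − 72x³ − 72x² + 24x. Remainder: 12x³ + 61x² + 49x − 19.
Step 4: lead(12x³ + 61x² + 49x − 19) ÷ lead(D) = 12x³ ÷ −2x³ = −6. Subtract (−6)·D = 12x³ + 54x² + 54x − 18. Remainder: 7x² − 5x − 1.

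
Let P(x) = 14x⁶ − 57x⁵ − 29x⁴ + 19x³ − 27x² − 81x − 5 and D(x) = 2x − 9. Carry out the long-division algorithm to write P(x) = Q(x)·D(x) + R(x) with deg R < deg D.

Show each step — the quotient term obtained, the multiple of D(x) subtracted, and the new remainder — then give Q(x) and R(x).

Q(x) = 7x⁵ + 3x⁴ − x³ + 5x² + 9x; R(x) = −5

Step 1: lead(14x⁶ − 57x⁵ − 29x⁴ + 19x³ − 27x² − 81x − 5) ÷ lead(D) = 14x⁶ ÷ 2x = 7x⁵. Subtract (7x⁵)·D = 14x⁶ − 63x⁵. Remainder: 6x⁵ − 29x⁴ + 19x³ − 27x² − 81x − 5.
Step 2: lead(6x⁵ − 29x⁴ + 19x³ − 27x² − 81x − 5) ÷ lead(D) = 6x⁵ ÷ 2x = 3x⁴. Subtract (3x⁴)·D = 6x⁵ − 27x⁴. Remainder: −2x⁴ + 19x³ − 27x² − 81x − 5.
Step 3: lead(−2x⁴ + 19x³ − 27x² − 81x − 5) ÷ lead(D) = −2x⁴ ÷ 2x = −x³. Subtract (−x³)·D = −2x⁴ + 9x³. Remainder: 10x³ − 27x² − 81x − 5.
Step 4: lead(10x³ − 27x² − 81x − 5) ÷ lead(D) = 10x³ ÷ 2x = 5x². Subtract (5x²)·D = 10x³ − 45x². Remainder: 18x² − 81x − 5.
Step 5: lead(18x² − 81x − 5) ÷ lead(D) = 18x² ÷ 2x = 9x. Subtract (9x)·D = 18x² − 81x. Remainder: −5.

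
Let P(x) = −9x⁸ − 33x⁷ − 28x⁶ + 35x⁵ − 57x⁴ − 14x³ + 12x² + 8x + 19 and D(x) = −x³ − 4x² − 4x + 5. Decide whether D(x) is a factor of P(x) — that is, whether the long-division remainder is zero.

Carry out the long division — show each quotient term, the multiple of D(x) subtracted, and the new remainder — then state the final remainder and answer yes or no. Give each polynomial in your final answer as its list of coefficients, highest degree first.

R = [-2, 6, 9], so D(x) is not a factor of P(x). no

Step 1: lead(−9x⁸ − 33x⁷ − 28x⁶ + 35x⁵ − 57x⁴ − 14x³ + 12x² + 8x + 19) ÷ lead(D) = −9x⁸ ÷ −x³ = 9x⁵. Subtract (9x⁵)·D = −9x⁸ − 36x⁷ − 36x⁶ + 45x⁵. Remainder: 3x⁷ + 8x⁶ − 10x⁵ − 57x⁴ − 14x³ + 12x² + 8x + 19.
Step 2: lead(3x⁷ + 8x⁶ − 10x⁵ − 57x⁴ − 14x³ + 12x² + 8x + 19) ÷ lead(D) = 3x⁷ ÷ −x³ = −3x⁴. Subtract (−3x⁴)·D = 3x⁷ + 12x⁶ + 12x⁵ − 15x⁴. Remainder: −4x⁶ − 22x⁵ − 42x⁴ − 14x³ + 12x² + 8x + 19.
Step 3: lead(−4x⁶ − 22x⁵ − 42x⁴ − 14x³ + 12x² + 8x + 19) ÷ lead(D) = −4x⁶ ÷ −x³ = 4x³. Subtract (4x³)·D = −4x⁶ − 16x⁵ − 16x⁴ + 20x³. Remainder: −6x⁵ − 26x⁴ − 34x³ + 12x² + 8x + 19.
Step 4: lead(−6x⁵ − 26x⁴ − 34x³ + 12x² + 8x + 19) ÷ lead(D) = −6x⁵ ÷ −x³ = 6x². Subtract (6x²)·D = −6x⁵ − 24x⁴ − 24x³ + 30x². Remainder: −2x⁴ − 10x³ − 18x² + 8x + 19.
Step 5: lead(−2x⁴ − 10x³ − 18x² + 8x + 19) ÷ lead(D) = −2x⁴ ÷ −x³ = 2x. Subtract (2x)·D = −2x⁴ − 8x³ − 8x² + 10x. Remainder: −2x³ − 10x² − 2x + 19.
Step 6: lead(−2x³ − 10x² − 2x + 19) ÷ lead(D) = −2x³ ÷ −x³ = 2. Subtract (2)·D = −2x³ − 8x² − 8x + 10. Remainder: −2x² + 6x + 9.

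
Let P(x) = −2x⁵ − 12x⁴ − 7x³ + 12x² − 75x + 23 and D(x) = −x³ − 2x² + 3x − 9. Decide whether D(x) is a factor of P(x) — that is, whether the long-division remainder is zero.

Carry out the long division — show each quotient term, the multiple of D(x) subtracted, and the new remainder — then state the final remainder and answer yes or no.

Step 1: lead(−2x⁵ − 12x⁴ − 7x³ + 12x² − 75x + 23) ÷ lead(D) = −2x⁵ ÷ −x³ = 2x². Subtract (2x²)·D = −2x⁵ − 4x⁴ + 6x³ − 18x². Remainder: −8x⁴ − 13x³ + 30x² − 75x + 23.
Step 2: lead(−8x⁴ − 13x³ + 30x² − 75x + 23) ÷ lead(D) = −8x⁴ ÷ −x³ = 8x. Subtract (8x)·D = −8x⁴ − 16x³ + 24x² − 72x. Remainder: 3x³ + 6x² − 3x + 23.
Step 3: lead(3x³ + 6x² − 3x + 23) ÷ lead(D) = 3x³ ÷ −x³ = −3. Subtract (−3)·D = 3x³ + 6x² − 9x + 27. Remainder: 6x − 4.

R(x) = 6x − 4, so D(x) is not a factor of P(x). no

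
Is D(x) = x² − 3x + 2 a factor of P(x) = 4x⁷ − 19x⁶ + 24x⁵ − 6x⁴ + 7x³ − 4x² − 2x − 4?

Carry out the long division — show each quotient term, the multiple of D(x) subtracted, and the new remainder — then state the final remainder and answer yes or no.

R(x) = 0, so D(x) is a factor of P(x). yes

Step 1: lead(4x⁷ − 19x⁶ + 24x⁵ − 6x⁴ + 7x³ − 4x² − 2x − 4) ÷ lead(D) = 4x⁷ ÷ x² = 4x⁵. Subtract (4x⁵)·D = 4x⁷ − 12x⁶ + 8x⁵. Remainder: −7x⁶ + 16x⁵ − 6x⁴ + 7x³ − 4x² − 2x − 4.
Step 2: lead(−7x⁶ + 16x⁵ − 6x⁴ + 7x³ − 4x² − 2x − 4) ÷ lead(D) = −7x⁶ ÷ x² = −7x⁴. Subtract (−7x⁴)·D = −7x⁶ + 21x⁵ − 14x⁴. Remainder: −5x⁵ + 8x⁴ + 7x³ − 4x² − 2x − 4.
Step 3: lead(−5x⁵ + 8x⁴ + 7x³ − 4x² − 2x − 4) ÷ lead(D) = −5x⁵ ÷ x² = −5x³. Subtract (−5x³)·D = −5x⁵ + 15x⁴ − 10x³. Remainder: −7x⁴ + 17x³ − 4x² − 2x − 4.
Step 4: lead(−7x⁴ + 17x³ − 4x² − 2x − 4) ÷ lead(D) = −7x⁴ ÷ x² = −7x². Subtract (−7x²)·D = −7x⁴ + 21x³ − 14x². Remainder: −4x³ + 10x² − 2x − 4.
Step 5: lead(−4x³ + 10x² − 2x − 4) ÷ lead(D) = −4x³ ÷ x² = −4x. Subtract (−4x)·D = −4x³ + 12x² − 8x. Remainder: −2x² + 6x − 4.
Step 6: lead(−2x² + 6x − 4) ÷ lead(D) = −2x² ÷ x² = −2. Subtract (−2)·D = −2x² + 6x − 4. Remainder: 0.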